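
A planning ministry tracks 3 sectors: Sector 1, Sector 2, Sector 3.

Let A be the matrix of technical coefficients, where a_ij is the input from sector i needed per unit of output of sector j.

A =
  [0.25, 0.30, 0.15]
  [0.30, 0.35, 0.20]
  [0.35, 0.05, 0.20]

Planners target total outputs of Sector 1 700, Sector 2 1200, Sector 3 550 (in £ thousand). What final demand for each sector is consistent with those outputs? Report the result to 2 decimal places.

I − A =
  [   0.75    -0.30    -0.15]
  [  -0.30     0.65    -0.20]
  [  -0.35    -0.05     0.80]
d = (I − A) x:
  d_1 = (+0.75)·700 + (-0.30)·1200 + (-0.15)·550 = 82.50
  d_2 = (-0.30)·700 + (+0.65)·1200 + (-0.20)·550 = 460.00
  d_3 = (-0.35)·700 + (-0.05)·1200 + (+0.80)·550 = 135.00

d_1 = 82.50, d_2 = 460.00, d_3 = 135.00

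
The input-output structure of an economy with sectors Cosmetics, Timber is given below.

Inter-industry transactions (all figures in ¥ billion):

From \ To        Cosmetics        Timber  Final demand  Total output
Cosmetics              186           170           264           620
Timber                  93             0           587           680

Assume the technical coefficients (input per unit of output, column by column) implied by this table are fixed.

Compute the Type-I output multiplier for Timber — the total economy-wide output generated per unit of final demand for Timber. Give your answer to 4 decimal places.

m_2 = 1.4340

Technical coefficients a_ij = z_ij / X_j:
  a_11 = 186/620 = 0.30, a_21 = 93/620 = 0.15
  a_12 = 170/680 = 0.25, a_22 = 0/680 = 0.00
I − A =
  [   0.70    -0.25]
  [  -0.15     1.00]
det(I−A) = (0.70)(1.00) − (-0.25)(-0.15) = 0.6625
adj(I−A) = [[1.00, 0.25], [0.15, 0.70]]
(I − A)⁻¹ = adj(I−A) / det(I−A) ≈
  [   1.50943     0.37736]
  [   0.22642     1.05660]
The output multiplier for sector j is the column-j sum of the Leontief inverse (I − A)⁻¹ = adj(I−A) / det(I−A).
Column 2 of adj(I−A): (0.25, 0.70); det(I−A) = 0.6625.
m_2 = (0.25 + 0.70) / 0.6625 = 0.95 / 0.6625 ≈ 1.4340.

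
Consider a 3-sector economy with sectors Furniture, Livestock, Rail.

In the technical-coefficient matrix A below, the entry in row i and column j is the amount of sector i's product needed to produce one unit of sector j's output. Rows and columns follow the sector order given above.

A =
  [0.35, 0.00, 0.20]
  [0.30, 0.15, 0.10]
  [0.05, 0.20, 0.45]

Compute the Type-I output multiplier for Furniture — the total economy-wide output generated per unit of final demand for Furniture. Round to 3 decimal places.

m_1 = 2.663

I − A =
  [   0.65     0.00    -0.20]
  [  -0.30     0.85    -0.10]
  [  -0.05    -0.20     0.55]
Cofactors of I−A, C_ij = (−1)^(i+j)·(minor ij) (rows/columns in the sector order above):
  C_11 = (0.85)(0.55) − (-0.10)(-0.20) = 0.4475
  C_12 = −[(-0.30)(0.55) − (-0.10)(-0.05)] = 0.1700
  C_13 = (-0.30)(-0.20) − (0.85)(-0.05) = 0.1025
  C_21 = −[(0.00)(0.55) − (-0.20)(-0.20)] = 0.0400
  C_22 = (0.65)(0.55) − (-0.20)(-0.05) = 0.3475
  C_23 = −[(0.65)(-0.20) − (0.00)(-0.05)] = 0.1300
  C_31 = (0.00)(-0.10) − (-0.20)(0.85) = 0.1700
  C_32 = −[(0.65)(-0.10) − (-0.20)(-0.30)] = 0.1250
  C_33 = (0.65)(0.85) − (0.00)(-0.30) = 0.5525
det(I−A) = Σ_j (I−A)_1j·C_1j = (0.65)(0.4475) + (0.00)(0.1700) + (-0.20)(0.1025) = 0.270375
adj(I−A) = Cᵀ =
  [ 0.4475   0.0400   0.1700]
  [ 0.1700   0.3475   0.1250]
  [ 0.1025   0.1300   0.5525]
(I − A)⁻¹ = adj(I−A) / det(I−A) ≈
  [   1.6551     0.1479     0.6288]
  [   0.6288     1.2853     0.4623]
  [   0.3791     0.4808     2.0435]
The output multiplier for sector j is the column-j sum of the Leontief inverse (I − A)⁻¹ = adj(I−A) / det(I−A).
Column 1 of adj(I−A): (0.4475, 0.1700, 0.1025); det(I−A) = 0.270375.
m_1 = (0.4475 + 0.1700 + 0.1025) / 0.270375 = 0.72 / 0.270375 ≈ 2.663.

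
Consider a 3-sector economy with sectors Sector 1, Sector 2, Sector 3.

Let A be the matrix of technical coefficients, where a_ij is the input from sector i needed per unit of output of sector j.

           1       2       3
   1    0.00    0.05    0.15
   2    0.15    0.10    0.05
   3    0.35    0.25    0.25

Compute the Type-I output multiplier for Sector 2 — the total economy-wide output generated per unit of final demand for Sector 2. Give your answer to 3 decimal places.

I − A =
  [   1.00    -0.05    -0.15]
  [  -0.15     0.90    -0.05]
  [  -0.35    -0.25     0.75]
Cofactors of I−A, C_ij = (−1)^(i+j)·(minor ij) (rows/columns in the sector order above):
  C_11 = (0.90)(0.75) − (-0.05)(-0.25) = 0.6625
  C_12 = −[(-0.15)(0.75) − (-0.05)(-0.35)] = 0.1300
  C_13 = (-0.15)(-0.25) − (0.90)(-0.35) = 0.3525
  C_21 = −[(-0.05)(0.75) − (-0.15)(-0.25)] = 0.0750
  C_22 = (1.00)(0.75) − (-0.15)(-0.35) = 0.6975
  C_23 = −[(1.00)(-0.25) − (-0.05)(-0.35)] = 0.2675
  C_31 = (-0.05)(-0.05) − (-0.15)(0.90) = 0.1375
  C_32 = −[(1.00)(-0.05) − (-0.15)(-0.15)] = 0.0725
  C_33 = (1.00)(0.90) − (-0.05)(-0.15) = 0.8925
det(I−A) = Σ_j (I−A)_1j·C_1j = (1.00)(0.6625) + (-0.05)(0.1300) + (-0.15)(0.3525) = 0.603125
adj(I−A) = Cᵀ =
  [ 0.6625   0.0750   0.1375]
  [ 0.1300   0.6975   0.0725]
  [ 0.3525   0.2675   0.8925]
(I − A)⁻¹ = adj(I−A) / det(I−A) ≈
  [   1.0984     0.1244     0.2280]
  [   0.2155     1.1565     0.1202]
  [   0.5845     0.4435     1.4798]
The output multiplier for sector j is the column-j sum of the Leontief inverse (I − A)⁻¹ = adj(I−A) / det(I−A).
Column 2 of adj(I−A): (0.0750, 0.6975, 0.2675); det(I−A) = 0.603125.
m_2 = (0.0750 + 0.6975 + 0.2675) / 0.603125 = 1.04 / 0.603125 ≈ 1.724.

m_2 = 1.724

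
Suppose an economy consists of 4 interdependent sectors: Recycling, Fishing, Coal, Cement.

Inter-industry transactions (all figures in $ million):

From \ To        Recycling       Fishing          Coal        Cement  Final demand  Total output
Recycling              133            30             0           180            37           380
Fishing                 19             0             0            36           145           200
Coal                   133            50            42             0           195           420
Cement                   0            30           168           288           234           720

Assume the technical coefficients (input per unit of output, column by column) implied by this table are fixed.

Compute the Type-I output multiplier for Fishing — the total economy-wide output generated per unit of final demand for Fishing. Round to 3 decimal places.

Technical coefficients a_ij = z_ij / X_j:
  a_11 = 133/380 = 0.35, a_21 = 19/380 = 0.05, a_31 = 133/380 = 0.35, a_41 = 0/380 = 0.00
  a_12 = 30/200 = 0.15, a_22 = 0/200 = 0.00, a_32 = 50/200 = 0.25, a_42 = 30/200 = 0.15
  a_13 = 0/420 = 0.00, a_23 = 0/420 = 0.00, a_33 = 42/420 = 0.10, a_43 = 168/420 = 0.40
  a_14 = 180/720 = 0.25, a_24 = 36/720 = 0.05, a_34 = 0/720 = 0.00, a_44 = 288/720 = 0.40
I − A =
  [   0.65    -0.15     0.00    -0.25]
  [  -0.05     1.00     0.00    -0.05]
  [  -0.35    -0.25     0.90     0.00]
  [   0.00    -0.15    -0.40     0.60]
Compute the cofactors C_ij = (−1)^(i+j)·(3×3 minor ij) of I−A; the adjugate is their transpose:
adj(I−A) = Cᵀ =
  [ 0.528250   0.139750   0.103000   0.231750]
  [ 0.034000   0.316000   0.018000   0.040500]
  [ 0.214875   0.142125   0.378750   0.101375]
  [ 0.151750   0.173750   0.257000   0.578250]
det(I−A) = Σ_j (I−A)_1j·C_1j = (0.65)(0.528250) + (-0.15)(0.034000) + (0.00)(0.214875) + (-0.25)(0.151750) = 0.300325
(I − A)⁻¹ = adj(I−A) / det(I−A) ≈
  [   1.7589     0.4653     0.3430     0.7717]
  [   0.1132     1.0522     0.0599     0.1349]
  [   0.7155     0.4732     1.2611     0.3376]
  [   0.5053     0.5785     0.8557     1.9254]
The output multiplier for sector j is the column-j sum of the Leontief inverse (I − A)⁻¹ = adj(I−A) / det(I−A).
Column 2 of adj(I−A): (0.139750, 0.316000, 0.142125, 0.173750); det(I−A) = 0.300325.
m_2 = (0.139750 + 0.316000 + 0.142125 + 0.173750) / 0.300325 = 0.771625 / 0.300325 ≈ 2.569.

m_2 = 2.569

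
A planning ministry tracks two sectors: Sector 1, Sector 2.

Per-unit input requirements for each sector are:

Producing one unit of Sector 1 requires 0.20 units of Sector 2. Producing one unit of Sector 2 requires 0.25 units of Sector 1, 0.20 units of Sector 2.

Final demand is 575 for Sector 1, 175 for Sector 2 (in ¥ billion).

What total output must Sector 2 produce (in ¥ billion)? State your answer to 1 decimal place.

I − A =
  [   1.00    -0.25]
  [  -0.20     0.80]
det(I−A) = (1.00)(0.80) − (-0.25)(-0.20) = 0.7500
adj(I−A) = [[0.80, 0.25], [0.20, 1.00]]
(I − A)⁻¹ = adj(I−A) / det(I−A) ≈
  [   1.0667     0.3333]
  [   0.2667     1.3333]
x = (I − A)⁻¹ d = adj(I−A)·d / det(I−A), with det(I−A) = 0.7500:
  x_1 = (0.80·575 + 0.25·175) / 0.7500 = 503.75 / 0.7500 ≈ 671.7
  x_2 = (0.20·575 + 1.00·175) / 0.7500 = 290.00 / 0.7500 ≈ 386.7

x_2 = 386.7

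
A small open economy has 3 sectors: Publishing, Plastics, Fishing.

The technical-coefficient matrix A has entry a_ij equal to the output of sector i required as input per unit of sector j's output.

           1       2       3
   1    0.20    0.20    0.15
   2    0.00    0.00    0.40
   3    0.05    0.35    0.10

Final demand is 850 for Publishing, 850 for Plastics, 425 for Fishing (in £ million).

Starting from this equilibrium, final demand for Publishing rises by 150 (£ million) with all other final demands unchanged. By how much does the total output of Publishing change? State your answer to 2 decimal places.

Δx_1 = 191.11

I − A =
  [   0.80    -0.20    -0.15]
  [   0.00     1.00    -0.40]
  [  -0.05    -0.35     0.90]
Cofactors of I−A, C_ij = (−1)^(i+j)·(minor ij) (rows/columns in the sector order above):
  C_11 = (1.00)(0.90) − (-0.40)(-0.35) = 0.7600
  C_12 = −[(0.00)(0.90) − (-0.40)(-0.05)] = 0.0200
  C_13 = (0.00)(-0.35) − (1.00)(-0.05) = 0.0500
  C_21 = −[(-0.20)(0.90) − (-0.15)(-0.35)] = 0.2325
  C_22 = (0.80)(0.90) − (-0.15)(-0.05) = 0.7125
  C_23 = −[(0.80)(-0.35) − (-0.20)(-0.05)] = 0.2900
  C_31 = (-0.20)(-0.40) − (-0.15)(1.00) = 0.2300
  C_32 = −[(0.80)(-0.40) − (-0.15)(0.00)] = 0.3200
  C_33 = (0.80)(1.00) − (-0.20)(0.00) = 0.8000
det(I−A) = Σ_j (I−A)_1j·C_1j = (0.80)(0.7600) + (-0.20)(0.0200) + (-0.15)(0.0500) = 0.5965
adj(I−A) = Cᵀ =
  [ 0.7600   0.2325   0.2300]
  [ 0.0200   0.7125   0.3200]
  [ 0.0500   0.2900   0.8000]
(I − A)⁻¹ = adj(I−A) / det(I−A) ≈
  [   1.2741     0.3898     0.3856]
  [   0.0335     1.1945     0.5365]
  [   0.0838     0.4862     1.3412]
Δx = (I − A)⁻¹ Δd with Δd having +150 in the Publishing component and 0 elsewhere.
So Δx_1 = L_11 · (+150), where L_11 = adj(I−A)_11 / det(I−A) = 0.7600 / 0.5965.
Δx_1 = 0.7600 × (+150) / 0.5965 = 114.00 / 0.5965 ≈ 191.11.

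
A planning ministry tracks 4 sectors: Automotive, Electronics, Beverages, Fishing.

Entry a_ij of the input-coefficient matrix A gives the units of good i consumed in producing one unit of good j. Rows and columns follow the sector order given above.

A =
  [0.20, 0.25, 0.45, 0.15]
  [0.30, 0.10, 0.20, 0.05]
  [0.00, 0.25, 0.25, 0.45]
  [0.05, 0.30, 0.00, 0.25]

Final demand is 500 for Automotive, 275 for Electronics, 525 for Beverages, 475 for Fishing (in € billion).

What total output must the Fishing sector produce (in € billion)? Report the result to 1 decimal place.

x_4 = 1529.4

I − A =
  [   0.80    -0.25    -0.45    -0.15]
  [  -0.30     0.90    -0.20    -0.05]
  [   0.00    -0.25     0.75    -0.45]
  [  -0.05    -0.30     0.00     0.75]
Compute the cofactors C_ij = (−1)^(i+j)·(3×3 minor ij) of I−A; the adjugate is their transpose:
adj(I−A) = Cᵀ =
  [ 0.430500   0.319500   0.343500   0.313500]
  [ 0.175125   0.434250   0.220875   0.196500]
  [ 0.117625   0.261750   0.450875   0.311500]
  [ 0.098750   0.195000   0.111250   0.410000]
det(I−A) = Σ_j (I−A)_1j·C_1j = (0.80)(0.430500) + (-0.25)(0.175125) + (-0.45)(0.117625) + (-0.15)(0.098750) = 0.232875
(I − A)⁻¹ = adj(I−A) / det(I−A) ≈
  [   1.8486     1.3720     1.4750     1.3462]
  [   0.7520     1.8647     0.9485     0.8438]
  [   0.5051     1.1240     1.9361     1.3376]
  [   0.4240     0.8374     0.4777     1.7606]
x = (I − A)⁻¹ d = adj(I−A)·d / det(I−A), with det(I−A) = 0.232875:
  x_1 = (0.430500·500 + 0.319500·275 + 0.343500·525 + 0.313500·475) / 0.232875 = 632.3625 / 0.232875 ≈ 2715.5
  x_2 = (0.175125·500 + 0.434250·275 + 0.220875·525 + 0.196500·475) / 0.232875 = 416.278125 / 0.232875 ≈ 1787.6
  x_3 = (0.117625·500 + 0.261750·275 + 0.450875·525 + 0.311500·475) / 0.232875 = 515.465625 / 0.232875 ≈ 2213.5
  x_4 = (0.098750·500 + 0.195000·275 + 0.111250·525 + 0.410000·475) / 0.232875 = 356.15625 / 0.232875 ≈ 1529.4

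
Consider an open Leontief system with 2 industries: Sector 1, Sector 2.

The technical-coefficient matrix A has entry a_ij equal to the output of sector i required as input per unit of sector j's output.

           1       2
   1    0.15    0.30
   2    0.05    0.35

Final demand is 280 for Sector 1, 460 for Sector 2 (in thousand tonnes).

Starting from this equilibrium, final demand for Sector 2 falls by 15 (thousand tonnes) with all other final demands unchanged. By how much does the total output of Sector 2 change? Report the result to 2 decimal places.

Δx_2 = -23.72

I − A =
  [   0.85    -0.30]
  [  -0.05     0.65]
det(I−A) = (0.85)(0.65) − (-0.30)(-0.05) = 0.5375
adj(I−A) = [[0.65, 0.30], [0.05, 0.85]]
(I − A)⁻¹ = adj(I−A) / det(I−A) ≈
  [   1.2093     0.5581]
  [   0.0930     1.5814]
Δx = (I − A)⁻¹ Δd with Δd having -15 in the Sector 2 component and 0 elsewhere.
So Δx_2 = L_22 · (-15), where L_22 = adj(I−A)_22 / det(I−A) = 0.85 / 0.5375.
Δx_2 = 0.85 × (-15) / 0.5375 = -12.75 / 0.5375 ≈ -23.72.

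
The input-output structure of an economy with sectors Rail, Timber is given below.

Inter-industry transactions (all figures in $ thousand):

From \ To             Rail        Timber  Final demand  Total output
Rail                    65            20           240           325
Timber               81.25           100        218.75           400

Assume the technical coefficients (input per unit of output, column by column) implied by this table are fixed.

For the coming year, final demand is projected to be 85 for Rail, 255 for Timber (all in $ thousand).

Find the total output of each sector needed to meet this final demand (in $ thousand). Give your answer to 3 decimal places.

x_R = 130.213, x_T = 383.404

Technical coefficients a_ij = z_ij / X_j:
  a_RR = 65/325 = 0.20, a_TR = 81.25/325 = 0.25
  a_RT = 20/400 = 0.05, a_TT = 100/400 = 0.25
I − A =
  [   0.80    -0.05]
  [  -0.25     0.75]
det(I−A) = (0.80)(0.75) − (-0.05)(-0.25) = 0.5875
adj(I−A) = [[0.75, 0.05], [0.25, 0.80]]
(I − A)⁻¹ = adj(I−A) / det(I−A) ≈
  [   1.2766     0.0851]
  [   0.4255     1.3617]
x = (I − A)⁻¹ d = adj(I−A)·d / det(I−A), with det(I−A) = 0.5875:
  x_R = (0.75·85 + 0.05·255) / 0.5875 = 76.50 / 0.5875 ≈ 130.213
  x_T = (0.25·85 + 0.80·255) / 0.5875 = 225.25 / 0.5875 ≈ 383.404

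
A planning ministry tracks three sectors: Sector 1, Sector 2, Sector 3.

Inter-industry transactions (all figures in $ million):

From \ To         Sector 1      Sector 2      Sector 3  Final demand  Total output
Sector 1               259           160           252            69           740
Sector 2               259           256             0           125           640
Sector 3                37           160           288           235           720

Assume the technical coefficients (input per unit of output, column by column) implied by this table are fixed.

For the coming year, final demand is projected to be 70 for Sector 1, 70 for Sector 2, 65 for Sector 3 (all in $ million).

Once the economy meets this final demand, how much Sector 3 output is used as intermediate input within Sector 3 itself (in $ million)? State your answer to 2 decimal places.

Technical coefficients a_ij = z_ij / X_j:
  a_11 = 259/740 = 0.35, a_21 = 259/740 = 0.35, a_31 = 37/740 = 0.05
  a_12 = 160/640 = 0.25, a_22 = 256/640 = 0.40, a_32 = 160/640 = 0.25
  a_13 = 252/720 = 0.35, a_23 = 0/720 = 0.00, a_33 = 288/720 = 0.40
I − A =
  [   0.65    -0.25    -0.35]
  [  -0.35     0.60     0.00]
  [  -0.05    -0.25     0.60]
Cofactors of I−A, C_ij = (−1)^(i+j)·(minor ij) (rows/columns in the sector order above):
  C_11 = (0.60)(0.60) − (0.00)(-0.25) = 0.3600
  C_12 = −[(-0.35)(0.60) − (0.00)(-0.05)] = 0.2100
  C_13 = (-0.35)(-0.25) − (0.60)(-0.05) = 0.1175
  C_21 = −[(-0.25)(0.60) − (-0.35)(-0.25)] = 0.2375
  C_22 = (0.65)(0.60) − (-0.35)(-0.05) = 0.3725
  C_23 = −[(0.65)(-0.25) − (-0.25)(-0.05)] = 0.1750
  C_31 = (-0.25)(0.00) − (-0.35)(0.60) = 0.2100
  C_32 = −[(0.65)(0.00) − (-0.35)(-0.35)] = 0.1225
  C_33 = (0.65)(0.60) − (-0.25)(-0.35) = 0.3025
det(I−A) = Σ_j (I−A)_1j·C_1j = (0.65)(0.3600) + (-0.25)(0.2100) + (-0.35)(0.1175) = 0.140375
adj(I−A) = Cᵀ =
  [ 0.3600   0.2375   0.2100]
  [ 0.2100   0.3725   0.1225]
  [ 0.1175   0.1750   0.3025]
(I − A)⁻¹ = adj(I−A) / det(I−A) ≈
  [   2.5646     1.6919     1.4960]
  [   1.4960     2.6536     0.8727]
  [   0.8370     1.2467     2.1549]
First solve x = (I − A)⁻¹ d = adj(I−A)·d / det(I−A); in particular x_3 = (0.1175·70 + 0.1750·70 + 0.3025·65) / 0.140375 = 40.1375 / 0.140375 ≈ 285.9305.
Intermediate flow from 3 to 3: z_33 = a_33 · x_3 = 0.40 × 40.1375 / 0.140375 = 16.055 / 0.140375 ≈ 114.37.

z_33 = 114.37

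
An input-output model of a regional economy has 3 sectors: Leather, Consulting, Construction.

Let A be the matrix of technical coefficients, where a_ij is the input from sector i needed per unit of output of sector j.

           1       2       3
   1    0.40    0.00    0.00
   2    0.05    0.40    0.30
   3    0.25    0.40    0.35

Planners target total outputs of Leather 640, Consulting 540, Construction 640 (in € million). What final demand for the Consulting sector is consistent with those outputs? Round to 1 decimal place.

I − A =
  [   0.60     0.00     0.00]
  [  -0.05     0.60    -0.30]
  [  -0.25    -0.40     0.65]
d = (I − A) x:
  d_1 = (+0.60)·640 + (+0.00)·540 + (+0.00)·640 = 384.0
  d_2 = (-0.05)·640 + (+0.60)·540 + (-0.30)·640 = 100.0
  d_3 = (-0.25)·640 + (-0.40)·540 + (+0.65)·640 = 40.0

d_2 = 100.0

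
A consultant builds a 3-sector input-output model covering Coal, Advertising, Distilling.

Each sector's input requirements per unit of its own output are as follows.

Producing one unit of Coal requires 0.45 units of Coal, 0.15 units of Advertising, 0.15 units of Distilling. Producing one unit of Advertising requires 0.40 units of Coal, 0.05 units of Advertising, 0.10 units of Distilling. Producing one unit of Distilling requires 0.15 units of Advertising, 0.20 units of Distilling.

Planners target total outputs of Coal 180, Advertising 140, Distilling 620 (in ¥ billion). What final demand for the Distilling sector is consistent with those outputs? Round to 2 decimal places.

I − A =
  [   0.55    -0.40     0.00]
  [  -0.15     0.95    -0.15]
  [  -0.15    -0.10     0.80]
d = (I − A) x:
  d_C = (+0.55)·180 + (-0.40)·140 + (+0.00)·620 = 43.00
  d_A = (-0.15)·180 + (+0.95)·140 + (-0.15)·620 = 13.00
  d_D = (-0.15)·180 + (-0.10)·140 + (+0.80)·620 = 455.00

d_D = 455.00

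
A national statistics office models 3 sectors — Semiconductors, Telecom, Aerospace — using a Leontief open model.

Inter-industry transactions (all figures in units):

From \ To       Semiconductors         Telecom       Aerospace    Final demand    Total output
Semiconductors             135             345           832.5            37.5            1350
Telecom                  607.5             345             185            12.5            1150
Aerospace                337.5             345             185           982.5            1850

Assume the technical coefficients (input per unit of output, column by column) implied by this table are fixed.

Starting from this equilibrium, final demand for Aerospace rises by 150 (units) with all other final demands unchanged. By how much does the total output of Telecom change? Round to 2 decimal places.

Technical coefficients a_ij = z_ij / X_j:
  a_SS = 135/1350 = 0.10, a_TS = 607.5/1350 = 0.45, a_AS = 337.5/1350 = 0.25
  a_ST = 345/1150 = 0.30, a_TT = 345/1150 = 0.30, a_AT = 345/1150 = 0.30
  a_SA = 832.5/1850 = 0.45, a_TA = 185/1850 = 0.10, a_AA = 185/1850 = 0.10
I − A =
  [   0.90    -0.30    -0.45]
  [  -0.45     0.70    -0.10]
  [  -0.25    -0.30     0.90]
Cofactors of I−A, C_ij = (−1)^(i+j)·(minor ij) (rows/columns in the sector order above):
  C_11 = (0.70)(0.90) − (-0.10)(-0.30) = 0.6000
  C_12 = −[(-0.45)(0.90) − (-0.10)(-0.25)] = 0.4300
  C_13 = (-0.45)(-0.30) − (0.70)(-0.25) = 0.3100
  C_21 = −[(-0.30)(0.90) − (-0.45)(-0.30)] = 0.4050
  C_22 = (0.90)(0.90) − (-0.45)(-0.25) = 0.6975
  C_23 = −[(0.90)(-0.30) − (-0.30)(-0.25)] = 0.3450
  C_31 = (-0.30)(-0.10) − (-0.45)(0.70) = 0.3450
  C_32 = −[(0.90)(-0.10) − (-0.45)(-0.45)] = 0.2925
  C_33 = (0.90)(0.70) − (-0.30)(-0.45) = 0.4950
det(I−A) = Σ_j (I−A)_1j·C_1j = (0.90)(0.6000) + (-0.30)(0.4300) + (-0.45)(0.3100) = 0.2715
adj(I−A) = Cᵀ =
  [ 0.6000   0.4050   0.3450]
  [ 0.4300   0.6975   0.2925]
  [ 0.3100   0.3450   0.4950]
(I − A)⁻¹ = adj(I−A) / det(I−A) ≈
  [   2.2099     1.4917     1.2707]
  [   1.5838     2.5691     1.0773]
  [   1.1418     1.2707     1.8232]
Δx = (I − A)⁻¹ Δd with Δd having +150 in the Aerospace component and 0 elsewhere.
So Δx_T = L_TA · (+150), where L_TA = adj(I−A)_TA / det(I−A) = 0.2925 / 0.2715.
Δx_T = 0.2925 × (+150) / 0.2715 = 43.875 / 0.2715 ≈ 161.60.

Δx_T = 161.60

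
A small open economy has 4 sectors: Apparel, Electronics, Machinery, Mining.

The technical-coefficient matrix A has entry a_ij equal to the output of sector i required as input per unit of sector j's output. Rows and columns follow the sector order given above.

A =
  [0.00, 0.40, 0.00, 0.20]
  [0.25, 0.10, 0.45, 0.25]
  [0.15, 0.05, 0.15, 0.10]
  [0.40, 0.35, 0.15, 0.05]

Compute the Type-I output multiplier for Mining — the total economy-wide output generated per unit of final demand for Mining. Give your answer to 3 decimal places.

m_4 = 3.620

I − A =
  [   1.00    -0.40     0.00    -0.20]
  [  -0.25     0.90    -0.45    -0.25]
  [  -0.15    -0.05     0.85    -0.10]
  [  -0.40    -0.35    -0.15     0.95]
Compute the cofactors C_ij = (−1)^(i+j)·(3×3 minor ij) of I−A; the adjugate is their transpose:
adj(I−A) = Cᵀ =
  [ 0.599875   0.378000   0.244500   0.251500]
  [ 0.370875   0.720000   0.436500   0.313500]
  [ 0.176750   0.162000   0.543000   0.137000]
  [ 0.417125   0.450000   0.349500   0.630500]
det(I−A) = Σ_j (I−A)_1j·C_1j = (1.00)(0.599875) + (-0.40)(0.370875) + (0.00)(0.176750) + (-0.20)(0.417125) = 0.3681
(I − A)⁻¹ = adj(I−A) / det(I−A) ≈
  [   1.6297     1.0269     0.6642     0.6832]
  [   1.0075     1.9560     1.1858     0.8517]
  [   0.4802     0.4401     1.4751     0.3722]
  [   1.1332     1.2225     0.9495     1.7128]
The output multiplier for sector j is the column-j sum of the Leontief inverse (I − A)⁻¹ = adj(I−A) / det(I−A).
Column 4 of adj(I−A): (0.251500, 0.313500, 0.137000, 0.630500); det(I−A) = 0.3681.
m_4 = (0.251500 + 0.313500 + 0.137000 + 0.630500) / 0.3681 = 1.3325 / 0.3681 ≈ 3.620.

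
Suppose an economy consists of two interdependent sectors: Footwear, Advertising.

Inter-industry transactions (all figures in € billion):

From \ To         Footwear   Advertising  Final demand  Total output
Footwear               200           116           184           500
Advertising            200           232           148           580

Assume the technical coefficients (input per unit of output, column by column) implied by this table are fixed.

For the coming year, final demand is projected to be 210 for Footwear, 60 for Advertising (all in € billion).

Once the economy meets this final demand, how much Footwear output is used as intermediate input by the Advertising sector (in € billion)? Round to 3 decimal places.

Technical coefficients a_ij = z_ij / X_j:
  a_11 = 200/500 = 0.40, a_21 = 200/500 = 0.40
  a_12 = 116/580 = 0.20, a_22 = 232/580 = 0.40
I − A =
  [   0.60    -0.20]
  [  -0.40     0.60]
det(I−A) = (0.60)(0.60) − (-0.20)(-0.40) = 0.2800
adj(I−A) = [[0.60, 0.20], [0.40, 0.60]]
(I − A)⁻¹ = adj(I−A) / det(I−A) ≈
  [   2.1429     0.7143]
  [   1.4286     2.1429]
First solve x = (I − A)⁻¹ d = adj(I−A)·d / det(I−A); in particular x_2 = (0.40·210 + 0.60·60) / 0.2800 = 120.00 / 0.2800 ≈ 428.57143.
Intermediate flow from 1 to 2: z_12 = a_12 · x_2 = 0.20 × 120.00 / 0.2800 = 24.00 / 0.2800 ≈ 85.714.

z_12 = 85.714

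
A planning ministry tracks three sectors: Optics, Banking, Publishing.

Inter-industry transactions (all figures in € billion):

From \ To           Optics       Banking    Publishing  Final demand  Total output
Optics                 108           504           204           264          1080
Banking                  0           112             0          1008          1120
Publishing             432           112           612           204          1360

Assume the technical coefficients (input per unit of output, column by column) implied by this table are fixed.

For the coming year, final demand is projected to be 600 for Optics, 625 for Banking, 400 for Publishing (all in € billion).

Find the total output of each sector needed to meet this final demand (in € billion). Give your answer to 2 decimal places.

Technical coefficients a_ij = z_ij / X_j:
  a_OO = 108/1080 = 0.10, a_BO = 0/1080 = 0.00, a_PO = 432/1080 = 0.40
  a_OB = 504/1120 = 0.45, a_BB = 112/1120 = 0.10, a_PB = 112/1120 = 0.10
  a_OP = 204/1360 = 0.15, a_BP = 0/1360 = 0.00, a_PP = 612/1360 = 0.45
I − A =
  [   0.90    -0.45    -0.15]
  [   0.00     0.90     0.00]
  [  -0.40    -0.10     0.55]
Cofactors of I−A, C_ij = (−1)^(i+j)·(minor ij) (rows/columns in the sector order above):
  C_11 = (0.90)(0.55) − (0.00)(-0.10) = 0.4950
  C_12 = −[(0.00)(0.55) − (0.00)(-0.40)] = 0.0000
  C_13 = (0.00)(-0.10) − (0.90)(-0.40) = 0.3600
  C_21 = −[(-0.45)(0.55) − (-0.15)(-0.10)] = 0.2625
  C_22 = (0.90)(0.55) − (-0.15)(-0.40) = 0.4350
  C_23 = −[(0.90)(-0.10) − (-0.45)(-0.40)] = 0.2700
  C_31 = (-0.45)(0.00) − (-0.15)(0.90) = 0.1350
  C_32 = −[(0.90)(0.00) − (-0.15)(0.00)] = 0.0000
  C_33 = (0.90)(0.90) − (-0.45)(0.00) = 0.8100
det(I−A) = Σ_j (I−A)_1j·C_1j = (0.90)(0.4950) + (-0.45)(0.0000) + (-0.15)(0.3600) = 0.3915
adj(I−A) = Cᵀ =
  [ 0.4950   0.2625   0.1350]
  [ 0.0000   0.4350   0.0000]
  [ 0.3600   0.2700   0.8100]
(I − A)⁻¹ = adj(I−A) / det(I−A) ≈
  [   1.2644     0.6705     0.3448]
  [   0.0000     1.1111     0.0000]
  [   0.9195     0.6897     2.0690]
x = (I − A)⁻¹ d = adj(I−A)·d / det(I−A), with det(I−A) = 0.3915:
  x_O = (0.4950·600 + 0.2625·625 + 0.1350·400) / 0.3915 = 515.0625 / 0.3915 ≈ 1315.61
  x_B = (0.0000·600 + 0.4350·625 + 0.0000·400) / 0.3915 = 271.875 / 0.3915 ≈ 694.44
  x_P = (0.3600·600 + 0.2700·625 + 0.8100·400) / 0.3915 = 708.75 / 0.3915 ≈ 1810.34

x_O = 1315.61, x_B = 694.44, x_P = 1810.34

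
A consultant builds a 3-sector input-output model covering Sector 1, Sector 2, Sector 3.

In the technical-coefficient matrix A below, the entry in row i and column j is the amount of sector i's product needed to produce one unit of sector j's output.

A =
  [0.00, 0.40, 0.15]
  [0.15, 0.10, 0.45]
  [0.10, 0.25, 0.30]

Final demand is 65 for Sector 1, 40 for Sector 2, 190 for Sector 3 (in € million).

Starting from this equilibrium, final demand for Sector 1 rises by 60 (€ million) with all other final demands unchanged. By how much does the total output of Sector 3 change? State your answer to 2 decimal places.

Δx_3 = 17.45

I − A =
  [   1.00    -0.40    -0.15]
  [  -0.15     0.90    -0.45]
  [  -0.10    -0.25     0.70]
Cofactors of I−A, C_ij = (−1)^(i+j)·(minor ij) (rows/columns in the sector order above):
  C_11 = (0.90)(0.70) − (-0.45)(-0.25) = 0.5175
  C_12 = −[(-0.15)(0.70) − (-0.45)(-0.10)] = 0.1500
  C_13 = (-0.15)(-0.25) − (0.90)(-0.10) = 0.1275
  C_21 = −[(-0.40)(0.70) − (-0.15)(-0.25)] = 0.3175
  C_22 = (1.00)(0.70) − (-0.15)(-0.10) = 0.6850
  C_23 = −[(1.00)(-0.25) − (-0.40)(-0.10)] = 0.2900
  C_31 = (-0.40)(-0.45) − (-0.15)(0.90) = 0.3150
  C_32 = −[(1.00)(-0.45) − (-0.15)(-0.15)] = 0.4725
  C_33 = (1.00)(0.90) − (-0.40)(-0.15) = 0.8400
det(I−A) = Σ_j (I−A)_1j·C_1j = (1.00)(0.5175) + (-0.40)(0.1500) + (-0.15)(0.1275) = 0.438375
adj(I−A) = Cᵀ =
  [ 0.5175   0.3175   0.3150]
  [ 0.1500   0.6850   0.4725]
  [ 0.1275   0.2900   0.8400]
(I − A)⁻¹ = adj(I−A) / det(I−A) ≈
  [   1.1805     0.7243     0.7186]
  [   0.3422     1.5626     1.0778]
  [   0.2908     0.6615     1.9162]
Δx = (I − A)⁻¹ Δd with Δd having +60 in the Sector 1 component and 0 elsewhere.
So Δx_3 = L_31 · (+60), where L_31 = adj(I−A)_31 / det(I−A) = 0.1275 / 0.438375.
Δx_3 = 0.1275 × (+60) / 0.438375 = 7.65 / 0.438375 ≈ 17.45.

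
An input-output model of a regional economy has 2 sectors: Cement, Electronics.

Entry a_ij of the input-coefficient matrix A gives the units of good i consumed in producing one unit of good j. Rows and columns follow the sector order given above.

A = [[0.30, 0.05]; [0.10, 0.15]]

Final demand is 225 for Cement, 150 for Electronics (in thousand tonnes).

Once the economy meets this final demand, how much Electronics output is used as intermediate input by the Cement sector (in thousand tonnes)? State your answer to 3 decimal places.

z_21 = 33.686

I − A =
  [   0.70    -0.05]
  [  -0.10     0.85]
det(I−A) = (0.70)(0.85) − (-0.05)(-0.10) = 0.5900
adj(I−A) = [[0.85, 0.05], [0.10, 0.70]]
(I − A)⁻¹ = adj(I−A) / det(I−A) ≈
  [   1.4407     0.0847]
  [   0.1695     1.1864]
First solve x = (I − A)⁻¹ d = adj(I−A)·d / det(I−A); in particular x_1 = (0.85·225 + 0.05·150) / 0.5900 = 198.75 / 0.5900 ≈ 336.86441.
Intermediate flow from 2 to 1: z_21 = a_21 · x_1 = 0.10 × 198.75 / 0.5900 = 19.875 / 0.5900 ≈ 33.686.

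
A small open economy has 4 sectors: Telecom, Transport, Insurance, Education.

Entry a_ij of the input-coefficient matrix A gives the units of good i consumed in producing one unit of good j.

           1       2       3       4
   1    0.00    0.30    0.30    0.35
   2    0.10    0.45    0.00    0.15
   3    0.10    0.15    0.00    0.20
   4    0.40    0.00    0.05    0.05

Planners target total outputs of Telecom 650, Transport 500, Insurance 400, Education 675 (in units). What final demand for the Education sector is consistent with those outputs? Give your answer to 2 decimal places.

d_4 = 361.25

I − A =
  [   1.00    -0.30    -0.30    -0.35]
  [  -0.10     0.55     0.00    -0.15]
  [  -0.10    -0.15     1.00    -0.20]
  [  -0.40     0.00    -0.05     0.95]
d = (I − A) x:
  d_1 = (+1.00)·650 + (-0.30)·500 + (-0.30)·400 + (-0.35)·675 = 143.75
  d_2 = (-0.10)·650 + (+0.55)·500 + (+0.00)·400 + (-0.15)·675 = 108.75
  d_3 = (-0.10)·650 + (-0.15)·500 + (+1.00)·400 + (-0.20)·675 = 125.00
  d_4 = (-0.40)·650 + (+0.00)·500 + (-0.05)·400 + (+0.95)·675 = 361.25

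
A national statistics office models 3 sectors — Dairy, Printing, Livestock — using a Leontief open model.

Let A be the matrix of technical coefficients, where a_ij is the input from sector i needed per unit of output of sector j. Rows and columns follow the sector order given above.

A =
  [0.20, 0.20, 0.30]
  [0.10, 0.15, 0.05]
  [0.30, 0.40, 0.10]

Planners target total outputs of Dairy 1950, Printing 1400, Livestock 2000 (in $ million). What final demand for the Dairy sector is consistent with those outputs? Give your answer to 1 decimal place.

d_D = 680.0

I − A =
  [   0.80    -0.20    -0.30]
  [  -0.10     0.85    -0.05]
  [  -0.30    -0.40     0.90]
d = (I − A) x:
  d_D = (+0.80)·1950 + (-0.20)·1400 + (-0.30)·2000 = 680.0
  d_P = (-0.10)·1950 + (+0.85)·1400 + (-0.05)·2000 = 895.0
  d_L = (-0.30)·1950 + (-0.40)·1400 + (+0.90)·2000 = 655.0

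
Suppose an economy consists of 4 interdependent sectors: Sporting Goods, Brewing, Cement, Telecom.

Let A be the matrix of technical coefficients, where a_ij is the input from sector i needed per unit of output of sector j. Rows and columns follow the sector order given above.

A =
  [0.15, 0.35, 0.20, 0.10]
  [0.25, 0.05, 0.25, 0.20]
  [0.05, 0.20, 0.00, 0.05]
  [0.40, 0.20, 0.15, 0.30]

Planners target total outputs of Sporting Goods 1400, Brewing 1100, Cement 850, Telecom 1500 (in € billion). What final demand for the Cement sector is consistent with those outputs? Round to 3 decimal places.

I − A =
  [   0.85    -0.35    -0.20    -0.10]
  [  -0.25     0.95    -0.25    -0.20]
  [  -0.05    -0.20     1.00    -0.05]
  [  -0.40    -0.20    -0.15     0.70]
d = (I − A) x:
  d_S = (+0.85)·1400 + (-0.35)·1100 + (-0.20)·850 + (-0.10)·1500 = 485.000
  d_B = (-0.25)·1400 + (+0.95)·1100 + (-0.25)·850 + (-0.20)·1500 = 182.500
  d_C = (-0.05)·1400 + (-0.20)·1100 + (+1.00)·850 + (-0.05)·1500 = 485.000
  d_T = (-0.40)·1400 + (-0.20)·1100 + (-0.15)·850 + (+0.70)·1500 = 142.500

d_C = 485.000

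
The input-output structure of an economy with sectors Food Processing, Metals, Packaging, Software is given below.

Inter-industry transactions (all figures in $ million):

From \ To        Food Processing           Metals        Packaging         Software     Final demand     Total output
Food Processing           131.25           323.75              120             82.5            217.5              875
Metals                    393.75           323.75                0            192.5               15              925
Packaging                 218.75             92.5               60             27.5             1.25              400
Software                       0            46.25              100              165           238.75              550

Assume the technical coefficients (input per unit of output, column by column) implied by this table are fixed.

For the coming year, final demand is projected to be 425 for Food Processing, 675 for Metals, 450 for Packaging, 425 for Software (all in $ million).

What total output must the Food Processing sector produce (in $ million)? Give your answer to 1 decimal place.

Technical coefficients a_ij = z_ij / X_j:
  a_11 = 131.25/875 = 0.15, a_21 = 393.75/875 = 0.45, a_31 = 218.75/875 = 0.25, a_41 = 0/875 = 0.00
  a_12 = 323.75/925 = 0.35, a_22 = 323.75/925 = 0.35, a_32 = 92.5/925 = 0.10, a_42 = 46.25/925 = 0.05
  a_13 = 120/400 = 0.30, a_23 = 0/400 = 0.00, a_33 = 60/400 = 0.15, a_43 = 100/400 = 0.25
  a_14 = 82.5/550 = 0.15, a_24 = 192.5/550 = 0.35, a_34 = 27.5/550 = 0.05, a_44 = 165/550 = 0.30
I − A =
  [   0.85    -0.35    -0.30    -0.15]
  [  -0.45     0.65     0.00    -0.35]
  [  -0.25    -0.10     0.85    -0.05]
  [   0.00    -0.05    -0.25     0.70]
Compute the cofactors C_ij = (−1)^(i+j)·(3×3 minor ij) of I−A; the adjugate is their transpose:
adj(I−A) = Cᵀ =
  [ 0.35500   0.23575   0.18625   0.20725]
  [ 0.28400   0.43325   0.18575   0.29075]
  [ 0.14200   0.12475   0.25825   0.11125]
  [ 0.07100   0.07550   0.10550   0.27350]
det(I−A) = Σ_j (I−A)_1j·C_1j = (0.85)(0.35500) + (-0.35)(0.28400) + (-0.30)(0.14200) + (-0.15)(0.07100) = 0.1491
(I − A)⁻¹ = adj(I−A) / det(I−A) ≈
  [   2.3810     1.5812     1.2492     1.3900]
  [   1.9048     2.9058     1.2458     1.9500]
  [   0.9524     0.8367     1.7321     0.7461]
  [   0.4762     0.5064     0.7076     1.8343]
x = (I − A)⁻¹ d = adj(I−A)·d / det(I−A), with det(I−A) = 0.1491:
  x_1 = (0.35500·425 + 0.23575·675 + 0.18625·450 + 0.20725·425) / 0.1491 = 481.90 / 0.1491 ≈ 3232.1
  x_2 = (0.28400·425 + 0.43325·675 + 0.18575·450 + 0.29075·425) / 0.1491 = 620.30 / 0.1491 ≈ 4160.3
  x_3 = (0.14200·425 + 0.12475·675 + 0.25825·450 + 0.11125·425) / 0.1491 = 308.05 / 0.1491 ≈ 2066.1
  x_4 = (0.07100·425 + 0.07550·675 + 0.10550·450 + 0.27350·425) / 0.1491 = 244.85 / 0.1491 ≈ 1642.2

x_1 = 3232.1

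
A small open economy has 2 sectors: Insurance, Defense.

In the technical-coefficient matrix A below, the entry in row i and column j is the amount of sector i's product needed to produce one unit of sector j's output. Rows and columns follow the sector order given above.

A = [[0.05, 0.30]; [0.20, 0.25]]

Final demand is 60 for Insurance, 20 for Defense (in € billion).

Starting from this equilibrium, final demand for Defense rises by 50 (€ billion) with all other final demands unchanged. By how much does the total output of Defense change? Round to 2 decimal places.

Δx_D = 72.80

I − A =
  [   0.95    -0.30]
  [  -0.20     0.75]
det(I−A) = (0.95)(0.75) − (-0.30)(-0.20) = 0.6525
adj(I−A) = [[0.75, 0.30], [0.20, 0.95]]
(I − A)⁻¹ = adj(I−A) / det(I−A) ≈
  [   1.1494     0.4598]
  [   0.3065     1.4559]
Δx = (I − A)⁻¹ Δd with Δd having +50 in the Defense component and 0 elsewhere.
So Δx_D = L_DD · (+50), where L_DD = adj(I−A)_DD / det(I−A) = 0.95 / 0.6525.
Δx_D = 0.95 × (+50) / 0.6525 = 47.50 / 0.6525 ≈ 72.80.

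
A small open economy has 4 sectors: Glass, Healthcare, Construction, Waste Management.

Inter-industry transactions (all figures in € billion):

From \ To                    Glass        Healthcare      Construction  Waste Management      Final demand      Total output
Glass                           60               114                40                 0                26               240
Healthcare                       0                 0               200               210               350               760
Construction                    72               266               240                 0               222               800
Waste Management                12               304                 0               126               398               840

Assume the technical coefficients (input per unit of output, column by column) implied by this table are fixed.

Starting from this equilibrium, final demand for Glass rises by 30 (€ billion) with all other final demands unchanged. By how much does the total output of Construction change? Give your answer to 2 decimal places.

Δx_3 = 21.80

Technical coefficients a_ij = z_ij / X_j:
  a_11 = 60/240 = 0.25, a_21 = 0/240 = 0.00, a_31 = 72/240 = 0.30, a_41 = 12/240 = 0.05
  a_12 = 114/760 = 0.15, a_22 = 0/760 = 0.00, a_32 = 266/760 = 0.35, a_42 = 304/760 = 0.40
  a_13 = 40/800 = 0.05, a_23 = 200/800 = 0.25, a_33 = 240/800 = 0.30, a_43 = 0/800 = 0.00
  a_14 = 0/840 = 0.00, a_24 = 210/840 = 0.25, a_34 = 0/840 = 0.00, a_44 = 126/840 = 0.15
I − A =
  [   0.75    -0.15    -0.05     0.00]
  [   0.00     1.00    -0.25    -0.25]
  [  -0.30    -0.35     0.70     0.00]
  [  -0.05    -0.40     0.00     0.85]
Compute the cofactors C_ij = (−1)^(i+j)·(3×3 minor ij) of I−A; the adjugate is their transpose:
adj(I−A) = Cᵀ =
  [ 0.450625   0.104125   0.069375   0.030625]
  [ 0.072500   0.433500   0.160000   0.127500]
  [ 0.229375   0.261375   0.560625   0.076875]
  [ 0.060625   0.210125   0.079375   0.433125]
det(I−A) = Σ_j (I−A)_1j·C_1j = (0.75)(0.450625) + (-0.15)(0.072500) + (-0.05)(0.229375) + (0.00)(0.060625) = 0.315625
(I − A)⁻¹ = adj(I−A) / det(I−A) ≈
  [   1.4277     0.3299     0.2198     0.0970]
  [   0.2297     1.3735     0.5069     0.4040]
  [   0.7267     0.8281     1.7762     0.2436]
  [   0.1921     0.6657     0.2515     1.3723]
Δx = (I − A)⁻¹ Δd with Δd having +30 in the Glass component and 0 elsewhere.
So Δx_3 = L_31 · (+30), where L_31 = adj(I−A)_31 / det(I−A) = 0.229375 / 0.315625.
Δx_3 = 0.229375 × (+30) / 0.315625 = 6.88125 / 0.315625 ≈ 21.80.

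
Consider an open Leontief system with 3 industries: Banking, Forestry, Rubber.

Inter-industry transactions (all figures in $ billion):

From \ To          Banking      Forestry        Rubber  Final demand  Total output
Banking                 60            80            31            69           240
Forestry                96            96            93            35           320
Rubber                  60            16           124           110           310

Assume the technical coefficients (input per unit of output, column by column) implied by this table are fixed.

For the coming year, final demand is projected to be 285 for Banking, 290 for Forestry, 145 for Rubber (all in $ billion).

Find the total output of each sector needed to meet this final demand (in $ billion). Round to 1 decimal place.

x_1 = 882.7, x_2 = 1223.6, x_3 = 711.4

Technical coefficients a_ij = z_ij / X_j:
  a_11 = 60/240 = 0.25, a_21 = 96/240 = 0.40, a_31 = 60/240 = 0.25
  a_12 = 80/320 = 0.25, a_22 = 96/320 = 0.30, a_32 = 16/320 = 0.05
  a_13 = 31/310 = 0.10, a_23 = 93/310 = 0.30, a_33 = 124/310 = 0.40
I − A =
  [   0.75    -0.25    -0.10]
  [  -0.40     0.70    -0.30]
  [  -0.25    -0.05     0.60]
Cofactors of I−A, C_ij = (−1)^(i+j)·(minor ij) (rows/columns in the sector order above):
  C_11 = (0.70)(0.60) − (-0.30)(-0.05) = 0.4050
  C_12 = −[(-0.40)(0.60) − (-0.30)(-0.25)] = 0.3150
  C_13 = (-0.40)(-0.05) − (0.70)(-0.25) = 0.1950
  C_21 = −[(-0.25)(0.60) − (-0.10)(-0.05)] = 0.1550
  C_22 = (0.75)(0.60) − (-0.10)(-0.25) = 0.4250
  C_23 = −[(0.75)(-0.05) − (-0.25)(-0.25)] = 0.1000
  C_31 = (-0.25)(-0.30) − (-0.10)(0.70) = 0.1450
  C_32 = −[(0.75)(-0.30) − (-0.10)(-0.40)] = 0.2650
  C_33 = (0.75)(0.70) − (-0.25)(-0.40) = 0.4250
det(I−A) = Σ_j (I−A)_1j·C_1j = (0.75)(0.4050) + (-0.25)(0.3150) + (-0.10)(0.1950) = 0.2055
adj(I−A) = Cᵀ =
  [ 0.4050   0.1550   0.1450]
  [ 0.3150   0.4250   0.2650]
  [ 0.1950   0.1000   0.4250]
(I − A)⁻¹ = adj(I−A) / det(I−A) ≈
  [   1.9708     0.7543     0.7056]
  [   1.5328     2.0681     1.2895]
  [   0.9489     0.4866     2.0681]
x = (I − A)⁻¹ d = adj(I−A)·d / det(I−A), with det(I−A) = 0.2055:
  x_1 = (0.4050·285 + 0.1550·290 + 0.1450·145) / 0.2055 = 181.40 / 0.2055 ≈ 882.7
  x_2 = (0.3150·285 + 0.4250·290 + 0.2650·145) / 0.2055 = 251.45 / 0.2055 ≈ 1223.6
  x_3 = (0.1950·285 + 0.1000·290 + 0.4250·145) / 0.2055 = 146.20 / 0.2055 ≈ 711.4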